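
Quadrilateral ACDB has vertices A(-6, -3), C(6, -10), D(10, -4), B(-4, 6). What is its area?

Shoelace: sum of cross terms = 246, Area = (1/2)|246| = 123

123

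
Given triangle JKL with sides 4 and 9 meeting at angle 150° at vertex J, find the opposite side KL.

When two sides and the included angle are known, the law of cosines gives the third side.
c^2 = a^2 + b^2 - 2ab cos(C) generalizes the Pythagorean theorem to non-right triangles.
Here: KL^2 = 16 + 81 - 72*(-sqrt(3)/2) = 36*sqrt(3) + 97
KL = sqrt(36*sqrt(3) + 97)

sqrt(36*sqrt(3) + 97)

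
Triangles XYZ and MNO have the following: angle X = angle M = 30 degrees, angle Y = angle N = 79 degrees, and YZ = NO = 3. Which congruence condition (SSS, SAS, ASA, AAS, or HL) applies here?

Consider the given information: angle X = angle M = 30 degrees, angle Y = angle N = 79 degrees, and YZ = NO = 3
This is not SAS or HL: SAS requires two sides and the included angle between them. HL only applies to right triangles with matching hypotenuse and leg.
The correct criterion is AAS. Two pairs of corresponding angles and a non-included side are equal (Angle-Angle-Side).

AAS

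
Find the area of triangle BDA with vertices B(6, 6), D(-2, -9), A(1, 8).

Shoelace: Area = (1/2)|6(-9-8) + -2(8-6) + 1(6--9)| = (1/2)(91) = 91/2

91/2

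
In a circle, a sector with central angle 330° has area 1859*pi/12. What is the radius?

The sector covers 330°/360° = 11/12 of the full circle.
Full circle area = 1859*pi/12 / 11/12 = 169*pi.
Since full area = πr², we get r² = 169*pi/π = 169, so r = 13.

13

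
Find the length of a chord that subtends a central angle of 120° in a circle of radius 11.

Chord = 2(11) sin(60°) = 11*sqrt(3)

11*sqrt(3)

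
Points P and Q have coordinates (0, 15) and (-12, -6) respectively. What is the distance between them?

d = sqrt((-12)^2 + (-21)^2) = sqrt(585) = 3*sqrt(65)

3*sqrt(65)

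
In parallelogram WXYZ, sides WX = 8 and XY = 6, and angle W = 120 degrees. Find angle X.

In a parallelogram, consecutive angles are supplementary (sum to 180°).
angle X = 180 - angle W
angle X = 180 - 120
angle X = 60 degrees

60 degrees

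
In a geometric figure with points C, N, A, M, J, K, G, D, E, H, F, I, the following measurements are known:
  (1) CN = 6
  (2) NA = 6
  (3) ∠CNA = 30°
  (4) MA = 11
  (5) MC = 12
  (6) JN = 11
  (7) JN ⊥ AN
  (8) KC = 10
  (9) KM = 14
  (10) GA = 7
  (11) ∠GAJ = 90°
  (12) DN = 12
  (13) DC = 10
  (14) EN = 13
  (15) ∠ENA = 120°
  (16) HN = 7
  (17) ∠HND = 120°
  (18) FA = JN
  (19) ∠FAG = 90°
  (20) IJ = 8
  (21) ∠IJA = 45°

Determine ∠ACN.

Step 1: By the law of cosines on triangle CNA: CA² = 6² + 6² − 2·6·6·cos(30°) = 9.65, so CA ≈ 3.11.
Step 2: By the inverse law of cosines on triangle ACN: cos(∠ACN) = (3.11² + 6² − 6²) / (2·3.11·6) = 9.65/37.27 = 0.2588, so ∠ACN = 75°.

Therefore, the measure of angle ∠ACN = 75°.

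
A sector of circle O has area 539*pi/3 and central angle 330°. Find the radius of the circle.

The sector covers 330°/360° = 11/12 of the full circle.
Full circle area = 539*pi/3 / 11/12 = 196*pi.
Since full area = πr², we get r² = 196*pi/π = 196, so r = 14.

14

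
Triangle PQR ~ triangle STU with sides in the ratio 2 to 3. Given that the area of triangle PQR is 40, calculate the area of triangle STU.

Area ratio = (2/3)^2 = 4/9. Area of STU = 40 * 9/4 = 90.

90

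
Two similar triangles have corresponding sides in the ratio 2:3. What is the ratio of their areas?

Area ratio = (side ratio)^2 = (2/3)^2 = 4:9.

4:9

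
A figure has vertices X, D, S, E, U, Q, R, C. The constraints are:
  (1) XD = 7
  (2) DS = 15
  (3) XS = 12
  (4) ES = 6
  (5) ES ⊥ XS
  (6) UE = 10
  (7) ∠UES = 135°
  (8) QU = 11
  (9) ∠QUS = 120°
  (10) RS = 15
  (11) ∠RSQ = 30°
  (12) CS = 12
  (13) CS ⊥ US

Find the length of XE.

Step 1: By the law of cosines on triangle XSE: XE² = 12² + 6² − 2·12·6·cos(90°) = 180, so XE = 6·√5.

Therefore, the length of XE = 6·√5.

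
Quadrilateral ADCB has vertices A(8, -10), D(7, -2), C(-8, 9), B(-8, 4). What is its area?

Shoelace: sum of cross terms = 189, Area = (1/2)|189| = 189/2

189/2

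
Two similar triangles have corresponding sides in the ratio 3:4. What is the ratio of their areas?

Area ratio = (side ratio)^2 = (3/4)^2 = 9:16.

9:16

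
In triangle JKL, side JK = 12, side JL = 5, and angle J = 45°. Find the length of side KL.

When two sides and the included angle are known, the law of cosines gives the third side.
c^2 = a^2 + b^2 - 2ab cos(C) generalizes the Pythagorean theorem to non-right triangles.
Here: KL^2 = 144 + 25 - 120*(sqrt(2)/2) = 169 - 60*sqrt(2)
KL = sqrt(169 - 60*sqrt(2))

sqrt(169 - 60*sqrt(2))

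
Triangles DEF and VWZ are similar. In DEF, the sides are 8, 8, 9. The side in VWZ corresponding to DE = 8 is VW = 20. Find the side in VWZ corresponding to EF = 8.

k = 20/8 = 5/2. WZ = 5/2 * 8 = 20.

20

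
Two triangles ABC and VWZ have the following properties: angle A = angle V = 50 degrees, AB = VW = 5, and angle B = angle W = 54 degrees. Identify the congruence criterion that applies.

The given information matches ASA: Two pairs of corresponding angles and the included side are equal (Angle-Side-Angle).

ASA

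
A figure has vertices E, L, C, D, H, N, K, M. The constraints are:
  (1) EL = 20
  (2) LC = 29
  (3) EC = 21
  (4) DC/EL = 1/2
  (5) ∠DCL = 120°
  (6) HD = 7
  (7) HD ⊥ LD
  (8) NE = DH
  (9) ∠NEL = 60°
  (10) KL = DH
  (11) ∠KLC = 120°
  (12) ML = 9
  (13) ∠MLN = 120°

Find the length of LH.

From the given relations: DC = 1/2·EL = 1/2·20 = 10.
Step 1: By the law of cosines on triangle LCD: LD² = 29² + 10² − 2·29·10·cos(120°) = 1231, so LD ≈ 35.09.
Step 2: By the law of cosines on triangle LDH: LH² = 35.09² + 7² − 2·35.09·7·cos(90°) = 1280, so LH = 16·√5.

Therefore, the length of LH = 16·√5.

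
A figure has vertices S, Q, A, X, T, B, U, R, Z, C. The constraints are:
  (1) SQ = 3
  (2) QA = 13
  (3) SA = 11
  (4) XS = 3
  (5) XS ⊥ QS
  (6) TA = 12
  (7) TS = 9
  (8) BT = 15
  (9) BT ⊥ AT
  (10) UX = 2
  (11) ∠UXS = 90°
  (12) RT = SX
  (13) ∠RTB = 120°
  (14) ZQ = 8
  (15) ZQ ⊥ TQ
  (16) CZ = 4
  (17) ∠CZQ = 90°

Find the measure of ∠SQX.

Step 1: By the law of cosines on triangle QSX: QX² = 3² + 3² − 2·3·3·cos(90°) = 18, so QX = 3·√2.
Step 2: By the inverse law of cosines on triangle SQX: cos(∠SQX) = (3² + (3·√2)² − 3²) / (2·3·3·√2) = 18/25.46 = 0.7071, so ∠SQX = 45°.

Therefore, the measure of angle ∠SQX = 45°.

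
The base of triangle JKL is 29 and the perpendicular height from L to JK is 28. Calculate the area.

Area = (1/2) * base * height
Area = (1/2) * 29 * 28
Area = 406

406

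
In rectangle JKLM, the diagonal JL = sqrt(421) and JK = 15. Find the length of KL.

The diagonal of a rectangle forms a right triangle with the two sides.
Rearranging the Pythagorean theorem: missing side = sqrt(d^2 - known^2).
= sqrt(421 - 225) = sqrt(196) = 14.

14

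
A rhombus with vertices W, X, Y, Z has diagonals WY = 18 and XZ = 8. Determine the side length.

In a rhombus, the diagonals bisect each other perpendicularly, creating four congruent right triangles.
Each triangle has legs 9 (half of 18) and 4 (half of 8).
The hypotenuse of each right triangle is a side of the rhombus:
side = sqrt(9^2 + 4^2) = sqrt(97)

sqrt(97)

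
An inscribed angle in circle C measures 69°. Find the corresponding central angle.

The inscribed angle theorem states that a central angle is always twice any inscribed angle that subtends the same arc.
Since the inscribed angle is 69°, the central angle = 2 × 69° = 138°.

138°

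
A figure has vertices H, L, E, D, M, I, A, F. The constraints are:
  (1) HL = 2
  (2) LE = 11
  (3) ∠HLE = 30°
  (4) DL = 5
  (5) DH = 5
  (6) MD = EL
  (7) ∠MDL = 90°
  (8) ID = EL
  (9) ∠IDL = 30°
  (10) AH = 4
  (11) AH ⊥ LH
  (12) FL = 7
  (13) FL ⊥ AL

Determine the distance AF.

Step 1: By the law of cosines on triangle LHA: LA² = 2² + 4² − 2·2·4·cos(90°) = 20, so LA = 2·√5.
Step 2: By the law of cosines on triangle ALF: AF² = (2·√5)² + 7² − 2·2·√5·7·cos(90°) = 69, so AF = √69.

Therefore, the length of AF = √69.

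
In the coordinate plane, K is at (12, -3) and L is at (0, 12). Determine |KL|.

The horizontal distance is |0 - 12| = 12 and the vertical distance is |12 - -3| = 15.
By the Pythagorean theorem, d = sqrt(12^2 + 15^2) = sqrt(369) = 3*sqrt(41).

3*sqrt(41)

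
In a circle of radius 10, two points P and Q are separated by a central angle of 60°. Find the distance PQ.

Drop a perpendicular from the center to the chord, bisecting both the chord and the central angle.
Each half-chord = r sin(θ/2) = 10 sin(30°).
The full chord = 2 × 10 × sin(30°) = 10.

10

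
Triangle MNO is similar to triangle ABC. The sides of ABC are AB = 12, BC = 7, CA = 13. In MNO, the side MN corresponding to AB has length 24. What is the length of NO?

k = 24/12 = 2. NO = 2 * 7 = 14.

14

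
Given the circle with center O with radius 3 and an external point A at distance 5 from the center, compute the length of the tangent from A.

tangent = √(d² - r²) = √(5² - 3²) = √(25 - 9) = √16 = 4

4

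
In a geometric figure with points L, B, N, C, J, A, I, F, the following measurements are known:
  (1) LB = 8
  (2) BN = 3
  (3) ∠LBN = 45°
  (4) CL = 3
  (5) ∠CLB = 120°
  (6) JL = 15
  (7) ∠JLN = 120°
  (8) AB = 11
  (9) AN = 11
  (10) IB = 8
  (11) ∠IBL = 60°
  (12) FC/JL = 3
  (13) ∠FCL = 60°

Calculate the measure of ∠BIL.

Step 1: By the law of cosines on triangle IBL: IL² = 8² + 8² − 2·8·8·cos(60°) = 64, so IL = 8.
Step 2: By the inverse law of cosines on triangle BIL: cos(∠BIL) = (8² + 8² − 8²) / (2·8·8) = 64/128 = 0.5, so ∠BIL = 60°.

Therefore, the measure of angle ∠BIL = 60°.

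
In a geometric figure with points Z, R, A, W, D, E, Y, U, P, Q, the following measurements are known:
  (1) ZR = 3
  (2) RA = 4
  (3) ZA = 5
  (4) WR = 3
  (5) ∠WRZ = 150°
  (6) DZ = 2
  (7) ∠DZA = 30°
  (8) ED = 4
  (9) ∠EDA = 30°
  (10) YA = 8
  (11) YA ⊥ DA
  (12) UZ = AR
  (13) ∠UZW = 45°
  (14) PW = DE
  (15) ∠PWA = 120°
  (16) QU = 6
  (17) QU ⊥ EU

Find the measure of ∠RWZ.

Step 1: By the law of cosines on triangle WRZ: WZ² = 3² + 3² − 2·3·3·cos(150°) = 33.59, so WZ ≈ 5.8.
Step 2: By the inverse law of cosines on triangle RWZ: cos(∠RWZ) = (3² + 5.8² − 3²) / (2·3·5.8) = 33.59/34.77 = 0.9659, so ∠RWZ = 15°.

Therefore, the measure of angle ∠RWZ = 15°.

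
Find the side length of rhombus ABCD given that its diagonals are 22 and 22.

Half-diagonals are 11 and 11. side = sqrt(11^2 + 11^2) = sqrt(242) = 11*sqrt(2)

11*sqrt(2)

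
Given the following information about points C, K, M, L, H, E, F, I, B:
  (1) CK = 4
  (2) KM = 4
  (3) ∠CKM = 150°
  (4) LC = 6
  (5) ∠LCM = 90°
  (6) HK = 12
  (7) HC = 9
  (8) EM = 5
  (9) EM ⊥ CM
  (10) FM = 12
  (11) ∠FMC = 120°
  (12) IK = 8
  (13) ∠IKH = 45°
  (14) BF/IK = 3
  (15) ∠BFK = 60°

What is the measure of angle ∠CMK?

Step 1: By the law of cosines on triangle MKC: MC² = 4² + 4² − 2·4·4·cos(150°) = 59.71, so MC ≈ 7.73.
Step 2: By the inverse law of cosines on triangle CMK: cos(∠CMK) = (7.73² + 4² − 4²) / (2·7.73·4) = 59.71/61.82 = 0.9659, so ∠CMK = 15°.

Therefore, the measure of angle ∠CMK = 15°.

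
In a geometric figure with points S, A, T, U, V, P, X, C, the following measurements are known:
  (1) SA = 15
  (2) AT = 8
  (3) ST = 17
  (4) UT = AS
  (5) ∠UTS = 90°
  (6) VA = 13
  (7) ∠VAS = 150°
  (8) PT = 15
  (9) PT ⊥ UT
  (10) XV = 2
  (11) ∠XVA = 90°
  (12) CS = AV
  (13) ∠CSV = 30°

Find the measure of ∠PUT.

From the given relations: UT = AS = 15.
Step 1: By the law of cosines on triangle UTP: UP² = 15² + 15² − 2·15·15·cos(90°) = 450, so UP = 15·√2.
Step 2: By the inverse law of cosines on triangle PUT: cos(∠PUT) = ((15·√2)² + 15² − 15²) / (2·15·√2·15) = 450/636.4 = 0.7071, so ∠PUT = 45°.

Therefore, the measure of angle ∠PUT = 45°.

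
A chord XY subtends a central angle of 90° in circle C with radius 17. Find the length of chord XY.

Chord length = 2r sin(θ/2)
= 2 × 17 × sin(90°/2)
= 2 × 17 × sin(45°)
= 17*sqrt(2)

17*sqrt(2)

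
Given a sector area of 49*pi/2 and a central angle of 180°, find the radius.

The sector covers 180°/360° = 1/2 of the full circle.
Full circle area = 49*pi/2 / 1/2 = 49*pi.
Since full area = πr², we get r² = 49*pi/π = 49, so r = 7.

7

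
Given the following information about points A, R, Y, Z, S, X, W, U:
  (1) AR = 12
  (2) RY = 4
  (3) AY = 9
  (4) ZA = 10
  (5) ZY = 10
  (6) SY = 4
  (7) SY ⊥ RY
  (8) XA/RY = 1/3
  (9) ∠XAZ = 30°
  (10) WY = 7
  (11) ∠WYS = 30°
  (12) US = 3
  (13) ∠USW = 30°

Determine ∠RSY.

Step 1: By the law of cosines on triangle SYR: SR² = 4² + 4² − 2·4·4·cos(90°) = 32, so SR = 4·√2.
Step 2: By the inverse law of cosines on triangle RSY: cos(∠RSY) = ((4·√2)² + 4² − 4²) / (2·4·√2·4) = 32/45.25 = 0.7071, so ∠RSY = 45°.

Therefore, the measure of angle ∠RSY = 45°.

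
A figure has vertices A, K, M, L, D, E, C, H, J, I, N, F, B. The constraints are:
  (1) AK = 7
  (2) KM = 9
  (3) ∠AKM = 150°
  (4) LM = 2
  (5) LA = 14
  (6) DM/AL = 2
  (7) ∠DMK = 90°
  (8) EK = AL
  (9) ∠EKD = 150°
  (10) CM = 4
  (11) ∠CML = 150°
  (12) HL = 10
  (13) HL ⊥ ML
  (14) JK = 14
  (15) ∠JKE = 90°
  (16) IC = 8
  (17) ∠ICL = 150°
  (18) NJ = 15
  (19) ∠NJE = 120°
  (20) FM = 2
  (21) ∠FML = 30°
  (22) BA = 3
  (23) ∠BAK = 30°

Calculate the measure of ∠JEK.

From the given relations: EK = AL = 14.
Step 1: By the law of cosines on triangle EKJ: EJ² = 14² + 14² − 2·14·14·cos(90°) = 392, so EJ = 14·√2.
Step 2: By the inverse law of cosines on triangle JEK: cos(∠JEK) = ((14·√2)² + 14² − 14²) / (2·14·√2·14) = 392/554.37 = 0.7071, so ∠JEK = 45°.

Therefore, the measure of angle ∠JEK = 45°.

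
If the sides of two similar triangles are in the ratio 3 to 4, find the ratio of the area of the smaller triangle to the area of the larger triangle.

Area ratio = (side ratio)^2 = (3/4)^2 = 9:16.

9:16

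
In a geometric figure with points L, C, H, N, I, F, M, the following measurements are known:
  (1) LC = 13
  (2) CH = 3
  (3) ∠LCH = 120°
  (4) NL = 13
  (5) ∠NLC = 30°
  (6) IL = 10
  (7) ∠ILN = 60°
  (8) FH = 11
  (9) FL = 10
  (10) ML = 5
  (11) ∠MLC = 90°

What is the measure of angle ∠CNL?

Step 1: By the law of cosines on triangle NLC: NC² = 13² + 13² − 2·13·13·cos(30°) = 45.28, so NC ≈ 6.73.
Step 2: By the inverse law of cosines on triangle CNL: cos(∠CNL) = (6.73² + 13² − 13²) / (2·6.73·13) = 45.28/174.96 = 0.2588, so ∠CNL = 75°.

Therefore, the measure of angle ∠CNL = 75°.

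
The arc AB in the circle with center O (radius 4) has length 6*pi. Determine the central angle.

The full circumference is 2πr = 8*pi.
The arc is 6*pi / 8*pi = 3/4 of the full circle.
So the central angle = 3/4 × 360° = 270°.

270°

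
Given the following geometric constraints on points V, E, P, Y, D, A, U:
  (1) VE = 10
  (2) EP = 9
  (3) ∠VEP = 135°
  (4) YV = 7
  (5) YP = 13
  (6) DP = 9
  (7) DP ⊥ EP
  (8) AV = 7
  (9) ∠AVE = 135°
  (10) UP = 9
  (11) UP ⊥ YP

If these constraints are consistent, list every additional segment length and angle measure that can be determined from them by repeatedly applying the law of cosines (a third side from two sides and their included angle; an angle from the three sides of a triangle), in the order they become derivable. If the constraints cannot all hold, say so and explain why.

The constraints are consistent. Derivable facts, in order:
After 1 step:
- EA ≈ 15.75
- ED = 9·√2
- VP ≈ 17.56
- YU = 5·√10
After 2 steps:
- ∠AEV = 18.32°
- ∠DEP = 45°
- ∠EAV = 26.68°
- ∠EDP = 45°
- ∠EPV = 23.75°
- ∠EVP = 21.25°
- ∠PUY = 55.3°
- ∠PVY = 40.01°
- ∠PYU = 34.7°
- ∠PYV = 119.74°
- ∠VPY = 20.25°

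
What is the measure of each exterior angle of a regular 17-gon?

Each exterior angle of a regular n-gon is 360 / n.
For n = 17: 360 / 17 = 360/17 degrees.

360/17 degrees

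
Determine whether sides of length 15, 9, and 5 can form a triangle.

The longest side is 15. The other two sides sum to 5 + 9 = 14.
Since 14 ≤ 15, the two shorter sides cannot reach around to close the triangle.

No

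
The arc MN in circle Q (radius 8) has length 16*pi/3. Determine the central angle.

The full circumference is 2πr = 16*pi.
The arc is 16*pi/3 / 16*pi = 1/3 of the full circle.
So the central angle = 1/3 × 360° = 120°.

120°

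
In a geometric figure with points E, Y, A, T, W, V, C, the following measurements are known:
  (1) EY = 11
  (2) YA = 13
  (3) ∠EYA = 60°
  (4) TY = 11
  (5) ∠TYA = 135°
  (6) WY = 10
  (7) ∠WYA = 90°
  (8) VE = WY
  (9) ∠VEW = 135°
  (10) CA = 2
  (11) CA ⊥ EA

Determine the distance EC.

Step 1: By the law of cosines on triangle EYA: EA² = 11² + 13² − 2·11·13·cos(60°) = 147, so EA = 7·√3.
Step 2: By the law of cosines on triangle EAC: EC² = (7·√3)² + 2² − 2·7·√3·2·cos(90°) = 151, so EC = √151.

Therefore, the length of EC = √151.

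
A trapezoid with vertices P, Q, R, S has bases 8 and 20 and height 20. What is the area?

A trapezoid's area equals the midsegment times the height.
The midsegment is (8 + 20) / 2 = 14.
Area = 14 * 20 = 280.

280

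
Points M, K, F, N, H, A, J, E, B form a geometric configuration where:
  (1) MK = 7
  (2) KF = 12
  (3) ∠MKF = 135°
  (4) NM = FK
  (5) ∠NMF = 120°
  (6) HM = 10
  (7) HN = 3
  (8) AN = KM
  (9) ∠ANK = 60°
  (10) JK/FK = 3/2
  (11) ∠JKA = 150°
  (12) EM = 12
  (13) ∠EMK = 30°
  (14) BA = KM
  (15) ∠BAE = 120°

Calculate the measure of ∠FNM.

From the given relations: NM = FK = 12.
Step 1: By the law of cosines on triangle FKM: FM² = 12² + 7² − 2·12·7·cos(135°) = 311.79, so FM ≈ 17.66.
Step 2: By the law of cosines on triangle NMF: NF² = 12² + 17.66² − 2·12·17.66·cos(120°) = 667.69, so NF ≈ 25.84.
Step 3: By the inverse law of cosines on triangle FNM: cos(∠FNM) = (25.84² + 12² − 17.66²) / (2·25.84·12) = 499.89/620.15 = 0.8061, so ∠FNM = 36.29°.

Therefore, the measure of angle ∠FNM = 36.29°.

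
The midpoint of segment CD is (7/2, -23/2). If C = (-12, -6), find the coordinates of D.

Using the midpoint formula: M = ((x1 + x2)/2, (y1 + y2)/2)
We know M = (7/2, -23/2) and C = (-12, -6)
For x: 7/2 = (-12 + x2)/2, so x2 = 2*7/2 - -12 = 19
For y: -23/2 = (-6 + y2)/2, so y2 = 2*-23/2 - -6 = -17
D = (19, -17)

(19, -17)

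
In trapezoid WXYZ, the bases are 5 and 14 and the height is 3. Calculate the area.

Area = (5 + 14) * 3 / 2 = 57 / 2 = 57/2

57/2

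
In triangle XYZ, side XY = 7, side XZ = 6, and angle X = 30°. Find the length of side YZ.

When two sides and the included angle are known, the law of cosines gives the third side.
c^2 = a^2 + b^2 - 2ab cos(C) generalizes the Pythagorean theorem to non-right triangles.
Here: YZ^2 = 49 + 36 - 84*(sqrt(3)/2) = 85 - 42*sqrt(3)
YZ = sqrt(85 - 42*sqrt(3))

sqrt(85 - 42*sqrt(3))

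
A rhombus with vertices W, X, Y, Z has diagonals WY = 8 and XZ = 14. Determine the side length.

The diagonals of a rhombus bisect each other at right angles.
Half-diagonals: 8/2 = 4 and 14/2 = 7
side = sqrt(4^2 + 7^2)
side = sqrt(16 + 49)
side = sqrt(65)

sqrt(65)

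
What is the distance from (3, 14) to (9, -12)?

d = sqrt((6)^2 + (-26)^2) = sqrt(712) = 2*sqrt(178)

2*sqrt(178)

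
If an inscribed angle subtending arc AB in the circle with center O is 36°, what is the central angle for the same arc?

Central angle = 2 × 36° = 72° (inscribed angle theorem).

72°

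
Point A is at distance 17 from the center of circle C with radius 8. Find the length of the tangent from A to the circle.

Let T be the point of tangency. Then CT ⊥ AT (radius ⊥ tangent).
In right triangle CTA: CA² = CT² + AT²
17² = 8² + AT²
AT² = 225, AT = 15

15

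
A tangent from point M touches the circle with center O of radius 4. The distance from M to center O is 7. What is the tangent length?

tangent = √(d² - r²) = √(7² - 4²) = √(49 - 16) = √33 = sqrt(33)

sqrt(33)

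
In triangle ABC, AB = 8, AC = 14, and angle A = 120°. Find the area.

When two sides and the included angle are known, the area formula is (1/2)ab sin(C).
The height from one side to the opposite vertex is 14 sin(120°) = 7*sqrt(3).
Area = (1/2) * 8 * 7*sqrt(3) = 28*sqrt(3).

28*sqrt(3)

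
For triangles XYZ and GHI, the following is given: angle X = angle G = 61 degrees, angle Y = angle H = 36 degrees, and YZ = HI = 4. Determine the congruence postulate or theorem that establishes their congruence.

The given information provides:
angle X = angle G = 61 degrees, angle Y = angle H = 36 degrees, and YZ = HI = 4
This matches the AAS congruence theorem.
Two pairs of corresponding angles and a non-included side are equal (Angle-Angle-Side).

AAS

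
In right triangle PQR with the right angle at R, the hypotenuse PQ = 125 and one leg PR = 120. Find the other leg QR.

Rearranging the Pythagorean theorem to solve for the unknown leg:
leg^2 = hypotenuse^2 - known_leg^2 = 15625 - 14400 = 1225
leg = sqrt(1225) = 35.

35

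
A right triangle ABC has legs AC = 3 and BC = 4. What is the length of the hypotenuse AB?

In a right triangle, the square of the hypotenuse equals the sum of the squares of the two legs.
The legs are 3 and 4, so the hypotenuse = sqrt(9 + 16) = sqrt(25) = 5.

5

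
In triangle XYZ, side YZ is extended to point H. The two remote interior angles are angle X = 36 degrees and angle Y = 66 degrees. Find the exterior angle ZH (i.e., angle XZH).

By the exterior angle theorem, an exterior angle of a triangle equals the sum of the two remote interior angles.
Exterior angle = angle X + angle Y
Exterior angle = 36 + 66 = 102 degrees

102 degrees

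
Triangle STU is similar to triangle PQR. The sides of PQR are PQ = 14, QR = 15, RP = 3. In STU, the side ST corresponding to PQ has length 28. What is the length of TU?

Since the triangles are similar, the ratio of corresponding sides is constant.
Scale factor k = ST / PQ = 28 / 14 = 2
TU = k * QR = 2 * 15 = 30

30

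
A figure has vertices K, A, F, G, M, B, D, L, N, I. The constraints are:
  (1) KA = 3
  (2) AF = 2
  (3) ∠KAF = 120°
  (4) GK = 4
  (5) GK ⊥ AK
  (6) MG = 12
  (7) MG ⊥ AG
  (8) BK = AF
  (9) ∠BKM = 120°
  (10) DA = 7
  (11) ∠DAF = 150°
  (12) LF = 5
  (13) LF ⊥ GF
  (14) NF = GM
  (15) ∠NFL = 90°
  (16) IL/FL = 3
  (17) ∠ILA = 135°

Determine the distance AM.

Step 1: By the law of cosines on triangle GKA: GA² = 4² + 3² − 2·4·3·cos(90°) = 25, so GA = 5.
Step 2: By the law of cosines on triangle AGM: AM² = 5² + 12² − 2·5·12·cos(90°) = 169, so AM = 13.

Therefore, the length of AM = 13.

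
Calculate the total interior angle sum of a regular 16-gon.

The sum of interior angles of an n-sided polygon is (n - 2) * 180.
For n = 16: (16 - 2) * 180 = 14 * 180 = 2520 degrees.

2520 degrees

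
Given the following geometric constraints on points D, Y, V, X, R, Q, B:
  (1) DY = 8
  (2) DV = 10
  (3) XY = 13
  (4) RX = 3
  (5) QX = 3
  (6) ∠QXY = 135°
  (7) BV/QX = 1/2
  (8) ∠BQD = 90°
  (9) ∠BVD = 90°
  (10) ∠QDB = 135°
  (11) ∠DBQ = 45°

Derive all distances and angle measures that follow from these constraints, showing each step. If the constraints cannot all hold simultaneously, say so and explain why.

These constraints are not satisfiable: (8), (10) and (11) are the three interior angles of triangle BQD, which must sum to 180°, but 90° + 135° + 45° = 270°. No planar figure meets all of them, so nothing further can be derived.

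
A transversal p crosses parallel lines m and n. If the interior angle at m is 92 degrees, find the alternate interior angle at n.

Alternate interior angles formed by parallel lines and a transversal are equal.
The given angle is 92 degrees.
The alternate interior angle = 92 degrees.

92 degrees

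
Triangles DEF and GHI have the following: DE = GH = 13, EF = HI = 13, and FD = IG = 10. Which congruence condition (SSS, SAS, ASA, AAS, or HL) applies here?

The given information provides:
DE = GH = 13, EF = HI = 13, and FD = IG = 10
This matches the SSS congruence theorem.
All three pairs of corresponding sides are equal (Side-Side-Side).

SSS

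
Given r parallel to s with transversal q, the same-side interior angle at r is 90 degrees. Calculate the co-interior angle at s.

Co-interior (same-side interior) angles are between the parallel lines on the same side of the transversal.
Unlike corresponding or alternate interior angles, they are supplementary rather than equal.
So the angle = 180 - 90 = 90 degrees.

90 degrees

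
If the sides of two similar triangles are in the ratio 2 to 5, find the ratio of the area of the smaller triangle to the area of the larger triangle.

Area ratio = (side ratio)^2 = (2/5)^2 = 4:25.

4:25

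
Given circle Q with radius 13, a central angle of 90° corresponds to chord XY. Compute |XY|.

Chord length = 2r sin(θ/2)
= 2 × 13 × sin(90°/2)
= 2 × 13 × sin(45°)
= 13*sqrt(2)

13*sqrt(2)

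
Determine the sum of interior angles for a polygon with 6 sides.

The sum of interior angles of an n-sided polygon is (n - 2) * 180.
For n = 6: (6 - 2) * 180 = 4 * 180 = 720 degrees.

720 degrees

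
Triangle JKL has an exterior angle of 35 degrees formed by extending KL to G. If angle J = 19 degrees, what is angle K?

angle K = 35 - 19 = 16 degrees (exterior angle theorem).

16 degrees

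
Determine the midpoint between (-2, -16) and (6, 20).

The midpoint is the average of the coordinates:
x: (-2 + 6)/2 = 2
y: (-16 + 20)/2 = 2
Midpoint = (2, 2)

(2, 2)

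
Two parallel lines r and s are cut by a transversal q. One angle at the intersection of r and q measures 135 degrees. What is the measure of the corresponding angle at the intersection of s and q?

Corresponding angles formed by parallel lines and a transversal are equal.
The given angle is 135 degrees.
The corresponding angle = 135 degrees.

135 degrees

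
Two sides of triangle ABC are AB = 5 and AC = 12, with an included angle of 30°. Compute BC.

When two sides and the included angle are known, the law of cosines gives the third side.
c^2 = a^2 + b^2 - 2ab cos(C) generalizes the Pythagorean theorem to non-right triangles.
Here: BC^2 = 25 + 144 - 120*(sqrt(3)/2) = 169 - 60*sqrt(3)
BC = sqrt(169 - 60*sqrt(3))

sqrt(169 - 60*sqrt(3))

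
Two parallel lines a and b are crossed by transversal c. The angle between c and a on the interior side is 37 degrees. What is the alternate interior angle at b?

Alternate interior angles formed by parallel lines and a transversal are equal.
The given angle is 37 degrees.
The alternate interior angle = 37 degrees.

37 degrees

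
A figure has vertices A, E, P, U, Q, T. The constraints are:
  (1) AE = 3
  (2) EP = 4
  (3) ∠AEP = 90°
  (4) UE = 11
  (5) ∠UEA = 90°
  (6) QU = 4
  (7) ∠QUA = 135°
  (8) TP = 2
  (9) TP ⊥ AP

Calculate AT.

Step 1: By the law of cosines on triangle PEA: PA² = 4² + 3² − 2·4·3·cos(90°) = 25, so PA = 5.
Step 2: By the law of cosines on triangle APT: AT² = 5² + 2² − 2·5·2·cos(90°) = 29, so AT = √29.

Therefore, the length of AT = √29.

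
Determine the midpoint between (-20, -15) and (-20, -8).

M = ((x₁ + x₂)/2, (y₁ + y₂)/2)
= ((-20 + -20)/2, (-15 + -8)/2)
= (-40/2, -23/2) = (-20, -23/2)

(-20, -23/2)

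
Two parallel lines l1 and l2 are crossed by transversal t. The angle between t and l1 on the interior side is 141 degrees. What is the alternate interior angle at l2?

Alternate interior angles lie on opposite sides of the transversal, between the parallel lines.
By the alternate interior angle theorem, they are equal: 141 degrees.

141 degrees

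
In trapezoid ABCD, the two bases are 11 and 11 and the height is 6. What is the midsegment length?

The midsegment of a trapezoid = (base1 + base2) / 2
midsegment = (11 + 11) / 2
midsegment = 22 / 2
midsegment = 11

11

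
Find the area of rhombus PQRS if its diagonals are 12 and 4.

Area = (12 * 4) / 2 = 48 / 2 = 24

24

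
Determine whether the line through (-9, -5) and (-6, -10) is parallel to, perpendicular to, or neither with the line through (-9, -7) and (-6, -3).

Slope of line 1: m1 = (-10 - -5)/(-6 - -9) = -5/3 = -5/3
Slope of line 2: m2 = (-3 - -7)/(-6 - -9) = 4/3 = 4/3
m1 != m2 (-5/3 != 4/3), so not parallel.
m1 * m2 = (-5/3) * (4/3) = -20/9 != -1, so not perpendicular.
The lines are neither parallel nor perpendicular.

Neither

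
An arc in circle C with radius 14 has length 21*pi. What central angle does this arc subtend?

Arc length L = 2πr × θ/360, so θ = 360L / (2πr).
θ = 360 × 21*pi / (2π × 14)
θ = 270°
θ = 270°

270°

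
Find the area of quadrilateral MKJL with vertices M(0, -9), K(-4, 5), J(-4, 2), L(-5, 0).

Using the Shoelace formula for a quadrilateral (vertices in order):
Area = (1/2)|sum of (x_i * y_(i+1) - x_(i+1) * y_i)|
Terms: (0*5 - -4*-9) = -36, (-4*2 - -4*5) = 12, (-4*0 - -5*2) = 10, (-5*-9 - 0*0) = 45
Sum = 31
Area = (1/2)(31) = 31/2

31/2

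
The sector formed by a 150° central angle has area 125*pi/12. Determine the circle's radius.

Sector area A = πr² × θ/360, so r² = 360A / (πθ).
r² = 360 × 125*pi/12 / (π × 150)
r² = 25
r = 5

5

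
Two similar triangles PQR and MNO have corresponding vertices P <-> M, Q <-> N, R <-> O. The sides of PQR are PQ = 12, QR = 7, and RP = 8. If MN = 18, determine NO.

Similar triangles have proportional sides. Setting up the proportion:
MN / PQ = NO / QR
18 / 12 = NO / 7
NO = 7 * 18 / 12 = 21/2.

21/2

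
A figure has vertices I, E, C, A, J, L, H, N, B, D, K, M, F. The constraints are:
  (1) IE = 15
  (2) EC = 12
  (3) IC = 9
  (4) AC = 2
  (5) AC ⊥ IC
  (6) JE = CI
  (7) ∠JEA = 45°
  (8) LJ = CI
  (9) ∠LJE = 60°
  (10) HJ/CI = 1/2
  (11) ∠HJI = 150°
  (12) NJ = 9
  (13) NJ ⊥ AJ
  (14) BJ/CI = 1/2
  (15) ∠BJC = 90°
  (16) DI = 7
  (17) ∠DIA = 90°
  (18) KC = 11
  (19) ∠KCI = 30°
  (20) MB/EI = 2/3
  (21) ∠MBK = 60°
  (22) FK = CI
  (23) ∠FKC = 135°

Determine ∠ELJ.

From the given relations: LJ = CI = 9; JE = CI = 9.
Step 1: By the law of cosines on triangle LJE: LE² = 9² + 9² − 2·9·9·cos(60°) = 81, so LE = 9.
Step 2: By the inverse law of cosines on triangle ELJ: cos(∠ELJ) = (9² + 9² − 9²) / (2·9·9) = 81/162 = 0.5, so ∠ELJ = 60°.

Therefore, the measure of angle ∠ELJ = 60°.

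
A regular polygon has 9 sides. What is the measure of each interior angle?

Each interior angle of a regular n-gon is (n - 2) * 180 / n.
For n = 9: (9 - 2) * 180 / 9 = 1260/9 = 140 degrees.

140 degrees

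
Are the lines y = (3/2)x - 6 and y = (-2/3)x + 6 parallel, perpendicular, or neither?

Slope of line 1: m1 = 3/2
Slope of line 2: m2 = -2/3
Two lines are perpendicular when the product of their slopes is -1 (negative reciprocals).
m1 * m2 = (3/2) * (-2/3) = -1, confirming perpendicularity.

Perpendicular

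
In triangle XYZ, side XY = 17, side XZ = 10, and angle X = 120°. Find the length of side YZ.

When two sides and the included angle are known, the law of cosines gives the third side.
c^2 = a^2 + b^2 - 2ab cos(C) generalizes the Pythagorean theorem to non-right triangles.
Here: YZ^2 = 289 + 100 - 340*(-1/2) = 559
YZ = sqrt(559)

sqrt(559)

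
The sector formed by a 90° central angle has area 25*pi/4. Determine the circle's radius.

Sector area A = πr² × θ/360, so r² = 360A / (πθ).
r² = 360 × 25*pi/4 / (π × 90)
r² = 25
r = 5

5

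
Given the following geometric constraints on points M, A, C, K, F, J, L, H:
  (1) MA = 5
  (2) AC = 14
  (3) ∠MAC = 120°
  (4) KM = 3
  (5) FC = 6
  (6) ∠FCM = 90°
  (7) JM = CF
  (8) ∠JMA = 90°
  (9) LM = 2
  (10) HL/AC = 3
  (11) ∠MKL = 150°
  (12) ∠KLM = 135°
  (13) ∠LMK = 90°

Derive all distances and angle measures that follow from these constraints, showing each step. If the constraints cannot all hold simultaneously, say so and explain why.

These constraints are not satisfiable: (11), (12) and (13) are the three interior angles of triangle MKL, which must sum to 180°, but 150° + 135° + 90° = 375°. No planar figure meets all of them, so nothing further can be derived.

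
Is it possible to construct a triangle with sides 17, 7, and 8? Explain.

No.
The triangle inequality is violated: 7 + 8 = 15 ≤ 17.
These lengths cannot form a triangle.

No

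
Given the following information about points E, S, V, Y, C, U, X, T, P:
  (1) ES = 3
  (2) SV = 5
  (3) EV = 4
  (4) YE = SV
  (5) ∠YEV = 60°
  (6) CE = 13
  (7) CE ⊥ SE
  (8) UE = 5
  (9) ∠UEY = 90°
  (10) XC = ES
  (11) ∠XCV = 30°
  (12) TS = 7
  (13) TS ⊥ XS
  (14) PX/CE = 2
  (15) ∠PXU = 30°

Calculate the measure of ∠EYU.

From the given relations: YE = SV = 5.
Step 1: By the law of cosines on triangle YEU: YU² = 5² + 5² − 2·5·5·cos(90°) = 50, so YU = 5·√2.
Step 2: By the inverse law of cosines on triangle EYU: cos(∠EYU) = (5² + (5·√2)² − 5²) / (2·5·5·√2) = 50/70.71 = 0.7071, so ∠EYU = 45°.

Therefore, the measure of angle ∠EYU = 45°.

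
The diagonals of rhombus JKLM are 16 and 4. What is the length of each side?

In a rhombus, the diagonals bisect each other perpendicularly, creating four congruent right triangles.
Each triangle has legs 8 (half of 16) and 2 (half of 4).
The hypotenuse of each right triangle is a side of the rhombus:
side = sqrt(8^2 + 2^2) = sqrt(68) = 2*sqrt(17)

2*sqrt(17)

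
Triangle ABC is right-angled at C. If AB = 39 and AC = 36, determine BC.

By the Pythagorean theorem: BC^2 = AB^2 - AC^2
BC^2 = 39^2 - 36^2 = 1521 - 1296 = 225
BC = sqrt(225) = 15

15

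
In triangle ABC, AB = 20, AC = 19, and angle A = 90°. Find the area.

Area = (1/2) * AB * AC * sin(A)
Area = (1/2) * 20 * 19 * sin(90°)
Area = (1/2) * 20 * 19 * 1
Area = 190

190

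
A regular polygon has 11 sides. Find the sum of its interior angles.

The sum of interior angles of an n-sided polygon is (n - 2) * 180.
For n = 11: (11 - 2) * 180 = 9 * 180 = 1620 degrees.

1620 degrees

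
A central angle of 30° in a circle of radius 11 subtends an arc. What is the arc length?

Arc length = 2π(11)(1/12) = 11*pi/6

11*pi/6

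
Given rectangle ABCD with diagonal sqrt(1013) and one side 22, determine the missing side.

b = sqrt(d^2 - a^2) = sqrt(1013 - 484) = sqrt(529) = 23

23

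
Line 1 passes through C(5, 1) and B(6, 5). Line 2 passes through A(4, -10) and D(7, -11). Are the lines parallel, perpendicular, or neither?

Slope of line 1: m1 = (5 - 1)/(6 - 5) = 4/1 = 4
Slope of line 2: m2 = (-11 - -10)/(7 - 4) = -1/3 = -1/3
For parallel lines we need equal slopes: 4 != -1/3.
For perpendicular lines we need m1*m2 = -1: (4)(-1/3) = -4/3 != -1.
Since neither condition holds, the lines are neither parallel nor perpendicular.

Neither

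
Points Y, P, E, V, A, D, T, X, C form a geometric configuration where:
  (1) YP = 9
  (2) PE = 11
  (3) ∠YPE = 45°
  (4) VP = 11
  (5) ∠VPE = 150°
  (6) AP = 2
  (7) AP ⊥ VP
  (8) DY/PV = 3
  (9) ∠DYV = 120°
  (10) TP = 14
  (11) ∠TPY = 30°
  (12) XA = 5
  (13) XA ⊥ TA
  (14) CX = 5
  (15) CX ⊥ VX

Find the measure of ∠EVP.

Step 1: By the law of cosines on triangle VPE: VE² = 11² + 11² − 2·11·11·cos(150°) = 451.58, so VE ≈ 21.25.
Step 2: By the inverse law of cosines on triangle EVP: cos(∠EVP) = (21.25² + 11² − 11²) / (2·21.25·11) = 451.58/467.51 = 0.9659, so ∠EVP = 15°.

Therefore, the measure of angle ∠EVP = 15°.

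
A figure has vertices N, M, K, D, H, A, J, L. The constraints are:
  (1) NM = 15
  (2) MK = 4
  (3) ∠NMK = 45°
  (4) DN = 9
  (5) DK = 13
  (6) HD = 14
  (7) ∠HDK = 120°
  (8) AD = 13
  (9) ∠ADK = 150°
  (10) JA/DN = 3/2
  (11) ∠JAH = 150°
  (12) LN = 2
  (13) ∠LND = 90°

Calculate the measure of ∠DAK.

Step 1: By the law of cosines on triangle ADK: AK² = 13² + 13² − 2·13·13·cos(150°) = 630.72, so AK ≈ 25.11.
Step 2: By the inverse law of cosines on triangle DAK: cos(∠DAK) = (13² + 25.11² − 13²) / (2·13·25.11) = 630.72/652.97 = 0.9659, so ∠DAK = 15°.

Therefore, the measure of angle ∠DAK = 15°.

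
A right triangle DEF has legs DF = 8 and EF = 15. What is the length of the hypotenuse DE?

By the Pythagorean theorem: DE^2 = DF^2 + EF^2
DE^2 = 8^2 + 15^2 = 64 + 225 = 289
DE = sqrt(289) = 17

17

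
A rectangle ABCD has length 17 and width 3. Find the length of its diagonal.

d = sqrt(17^2 + 3^2) = sqrt(298)

sqrt(298)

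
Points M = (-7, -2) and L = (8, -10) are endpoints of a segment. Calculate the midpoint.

M = ((x₁ + x₂)/2, (y₁ + y₂)/2)
= ((-7 + 8)/2, (-2 + -10)/2)
= (1/2, -12/2) = (1/2, -6)

(1/2, -6)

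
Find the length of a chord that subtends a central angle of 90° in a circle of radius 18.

Chord length = 2r sin(θ/2)
= 2 × 18 × sin(90°/2)
= 2 × 18 × sin(45°)
= 18*sqrt(2)

18*sqrt(2)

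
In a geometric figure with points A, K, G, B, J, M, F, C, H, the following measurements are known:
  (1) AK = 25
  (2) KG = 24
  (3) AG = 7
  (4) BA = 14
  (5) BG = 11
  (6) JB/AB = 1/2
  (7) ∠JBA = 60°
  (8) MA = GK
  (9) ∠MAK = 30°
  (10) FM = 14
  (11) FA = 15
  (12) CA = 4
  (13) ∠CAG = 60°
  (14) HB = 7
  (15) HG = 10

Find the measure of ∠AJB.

From the given relations: JB = 1/2·AB = 1/2·14 = 7.
Step 1: By the law of cosines on triangle JBA: JA² = 7² + 14² − 2·7·14·cos(60°) = 147, so JA = 7·√3.
Step 2: By the inverse law of cosines on triangle AJB: cos(∠AJB) = ((7·√3)² + 7² − 14²) / (2·7·√3·7) = 0/169.74 = 0, so ∠AJB = 90°.

Therefore, the measure of angle ∠AJB = 90°.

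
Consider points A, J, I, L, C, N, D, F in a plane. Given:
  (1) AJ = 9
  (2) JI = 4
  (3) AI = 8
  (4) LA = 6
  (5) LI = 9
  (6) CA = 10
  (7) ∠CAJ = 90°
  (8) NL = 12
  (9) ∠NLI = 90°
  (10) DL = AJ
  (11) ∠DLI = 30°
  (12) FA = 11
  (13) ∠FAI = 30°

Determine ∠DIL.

From the given relations: DL = AJ = 9.
Step 1: By the law of cosines on triangle ILD: ID² = 9² + 9² − 2·9·9·cos(30°) = 21.7, so ID ≈ 4.66.
Step 2: By the inverse law of cosines on triangle DIL: cos(∠DIL) = (4.66² + 9² − 9²) / (2·4.66·9) = 21.7/83.86 = 0.2588, so ∠DIL = 75°.

Therefore, the measure of angle ∠DIL = 75°.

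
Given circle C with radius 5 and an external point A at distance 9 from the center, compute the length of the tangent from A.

Let T be the point of tangency. Then CT ⊥ AT (radius ⊥ tangent).
In right triangle CTA: CA² = CT² + AT²
9² = 5² + AT²
AT² = 56, AT = 2*sqrt(14)

2*sqrt(14)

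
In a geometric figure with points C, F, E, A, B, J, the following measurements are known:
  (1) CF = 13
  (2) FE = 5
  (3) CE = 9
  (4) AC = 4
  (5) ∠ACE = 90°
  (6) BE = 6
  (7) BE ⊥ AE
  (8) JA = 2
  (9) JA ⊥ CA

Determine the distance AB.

Step 1: By the law of cosines on triangle ECA: EA² = 9² + 4² − 2·9·4·cos(90°) = 97, so EA = √97.
Step 2: By the law of cosines on triangle AEB: AB² = √97² + 6² − 2·√97·6·cos(90°) = 133, so AB = √133.

Therefore, the length of AB = √133.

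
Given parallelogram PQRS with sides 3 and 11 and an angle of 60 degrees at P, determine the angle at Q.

In a parallelogram, consecutive angles are supplementary (sum to 180°).
angle Q = 180 - angle P
angle Q = 180 - 60
angle Q = 120 degrees

120 degrees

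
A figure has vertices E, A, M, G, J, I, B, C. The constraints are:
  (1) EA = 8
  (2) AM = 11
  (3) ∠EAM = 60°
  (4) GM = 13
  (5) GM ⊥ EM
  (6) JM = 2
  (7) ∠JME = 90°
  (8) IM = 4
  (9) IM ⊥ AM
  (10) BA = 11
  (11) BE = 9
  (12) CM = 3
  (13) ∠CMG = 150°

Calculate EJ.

Step 1: By the law of cosines on triangle EAM: EM² = 8² + 11² − 2·8·11·cos(60°) = 97, so EM = √97.
Step 2: By the law of cosines on triangle EMJ: EJ² = √97² + 2² − 2·√97·2·cos(90°) = 101, so EJ = √101.

Therefore, the length of EJ = √101.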